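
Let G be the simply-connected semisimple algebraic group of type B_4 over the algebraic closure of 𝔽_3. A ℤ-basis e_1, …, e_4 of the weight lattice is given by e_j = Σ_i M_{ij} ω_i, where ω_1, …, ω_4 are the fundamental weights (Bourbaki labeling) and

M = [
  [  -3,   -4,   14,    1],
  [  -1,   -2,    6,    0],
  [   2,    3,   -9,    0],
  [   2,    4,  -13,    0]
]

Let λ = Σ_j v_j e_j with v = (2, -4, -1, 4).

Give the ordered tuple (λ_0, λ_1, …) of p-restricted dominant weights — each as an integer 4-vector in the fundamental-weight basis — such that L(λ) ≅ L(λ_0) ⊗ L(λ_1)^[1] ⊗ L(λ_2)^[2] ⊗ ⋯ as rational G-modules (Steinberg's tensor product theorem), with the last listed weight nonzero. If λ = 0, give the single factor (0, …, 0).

((0, 0, 1, 1),)

Converting to the ω-basis (c_i = row i of M dotted with v = (2, -4, -1, 4)):
  c_1 = (-3)·(2) + (-4)·(-4) + (14)·(-1) + 1·4 = 0
  c_2 = (-1)·(2) + (-2)·(-4) + (6)·(-1) + 0·4 = 0
  c_3 = 2·2 + (3)·(-4) + (-9)·(-1) + 0·4 = 1
  c_4 = 2·2 + (4)·(-4) + (-13)·(-1) + 0·4 = 1
p = 3; digits c_i = Σ_j d_{ij}·3^j, 0 ≤ d_{ij} < 3:
  c_1 = 0
  c_2 = 0
  c_3 = 1 = 1·3^0
  c_4 = 1 = 1·3^0
p-restricted factor λ_0 = (0, 0, 1, 1)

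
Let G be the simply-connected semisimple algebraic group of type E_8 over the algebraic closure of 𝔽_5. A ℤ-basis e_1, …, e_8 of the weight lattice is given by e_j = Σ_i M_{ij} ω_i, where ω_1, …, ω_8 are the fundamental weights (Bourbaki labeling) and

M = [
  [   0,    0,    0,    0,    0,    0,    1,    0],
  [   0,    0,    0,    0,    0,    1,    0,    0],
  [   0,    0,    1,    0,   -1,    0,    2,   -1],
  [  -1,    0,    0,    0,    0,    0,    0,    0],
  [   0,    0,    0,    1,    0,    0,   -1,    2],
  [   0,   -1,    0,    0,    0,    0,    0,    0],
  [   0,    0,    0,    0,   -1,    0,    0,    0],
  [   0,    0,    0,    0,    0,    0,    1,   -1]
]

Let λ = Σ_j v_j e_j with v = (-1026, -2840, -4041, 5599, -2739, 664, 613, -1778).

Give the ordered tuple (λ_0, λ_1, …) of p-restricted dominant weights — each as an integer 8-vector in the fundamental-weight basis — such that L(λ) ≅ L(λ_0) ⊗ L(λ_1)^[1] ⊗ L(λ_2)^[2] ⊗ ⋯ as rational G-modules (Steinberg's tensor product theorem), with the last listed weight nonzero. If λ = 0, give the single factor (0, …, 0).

((3, 4, 2, 1, 0, 0, 4, 1), (2, 2, 0, 0, 1, 3, 2, 3), (4, 1, 3, 1, 2, 3, 4, 0), (4, 0, 3, 3, 1, 2, 1, 4), (0, 1, 2, 1, 2, 4, 4, 3))

Compute c_i = Σ_j M_{ij} v_j with v = (-1026, -2840, -4041, 5599, -2739, 664, 613, -1778):
  c_1 = 0*-1026 + 0*-2840 + 0*-4041 + 0*5599 + 0*-2739 + 0*664 + 1*613 + 0*-1778 = 613
  c_2 = 0*-1026 + 0*-2840 + 0*-4041 + 0*5599 + 0*-2739 + 1*664 + 0*613 + 0*-1778 = 664
  c_3 = 0*-1026 + 0*-2840 + 1*-4041 + 0*5599 + -1*-2739 + 0*664 + 2*613 + -1*-1778 = 1702
  c_4 = -1*-1026 + 0*-2840 + 0*-4041 + 0*5599 + 0*-2739 + 0*664 + 0*613 + 0*-1778 = 1026
  c_5 = 0*-1026 + 0*-2840 + 0*-4041 + 1*5599 + 0*-2739 + 0*664 + -1*613 + 2*-1778 = 1430
  c_6 = 0*-1026 + -1*-2840 + 0*-4041 + 0*5599 + 0*-2739 + 0*664 + 0*613 + 0*-1778 = 2840
  c_7 = 0*-1026 + 0*-2840 + 0*-4041 + 0*5599 + -1*-2739 + 0*664 + 0*613 + 0*-1778 = 2739
  c_8 = 0*-1026 + 0*-2840 + 0*-4041 + 0*5599 + 0*-2739 + 0*664 + 1*613 + -1*-1778 = 2391
Base-5 expansion of each c_i:
  c_1 = 613 = 3·5^0 + 2·5^1 + 4·5^2 + 4·5^3
  c_2 = 664 = 4·5^0 + 2·5^1 + 1·5^2 + 0·5^3 + 1·5^4
  c_3 = 1702 = 2·5^0 + 0·5^1 + 3·5^2 + 3·5^3 + 2·5^4
  c_4 = 1026 = 1·5^0 + 0·5^1 + 1·5^2 + 3·5^3 + 1·5^4
  c_5 = 1430 = 0·5^0 + 1·5^1 + 2·5^2 + 1·5^3 + 2·5^4
  c_6 = 2840 = 0·5^0 + 3·5^1 + 3·5^2 + 2·5^3 + 4·5^4
  c_7 = 2739 = 4·5^0 + 2·5^1 + 4·5^2 + 1·5^3 + 4·5^4
  c_8 = 2391 = 1·5^0 + 3·5^1 + 0·5^2 + 4·5^3 + 3·5^4
p-restricted factor λ_0 = (3, 4, 2, 1, 0, 0, 4, 1)
p-restricted factor λ_1 = (2, 2, 0, 0, 1, 3, 2, 3)
p-restricted factor λ_2 = (4, 1, 3, 1, 2, 3, 4, 0)
p-restricted factor λ_3 = (4, 0, 3, 3, 1, 2, 1, 4)
p-restricted factor λ_4 = (0, 1, 2, 1, 2, 4, 4, 3)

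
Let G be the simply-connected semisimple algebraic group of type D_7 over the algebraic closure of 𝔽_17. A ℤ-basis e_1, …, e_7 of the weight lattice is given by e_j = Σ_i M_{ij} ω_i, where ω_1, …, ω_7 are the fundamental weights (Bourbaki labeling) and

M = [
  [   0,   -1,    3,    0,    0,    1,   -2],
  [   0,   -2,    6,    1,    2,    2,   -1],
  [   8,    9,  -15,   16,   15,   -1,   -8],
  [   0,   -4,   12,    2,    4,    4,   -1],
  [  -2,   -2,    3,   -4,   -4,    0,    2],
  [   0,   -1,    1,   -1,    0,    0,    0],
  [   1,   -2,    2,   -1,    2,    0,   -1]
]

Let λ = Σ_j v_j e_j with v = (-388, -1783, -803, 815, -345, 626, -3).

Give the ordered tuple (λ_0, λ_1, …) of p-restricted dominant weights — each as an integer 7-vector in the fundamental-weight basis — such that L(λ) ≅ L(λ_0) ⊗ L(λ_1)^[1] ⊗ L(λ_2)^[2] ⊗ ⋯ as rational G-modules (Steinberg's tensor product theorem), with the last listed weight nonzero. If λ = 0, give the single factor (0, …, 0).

((6, 9, 4, 15, 13, 12, 2), (0, 7, 9, 14, 2, 9, 4))

ω-coordinates c = M·v, v = (-388, -1783, -803, 815, -345, 626, -3):
  c_1 = (0)·(-388) + (-1)·(-1783) + (3)·(-803) + (0)·(815) + (0)·(-345) + (1)·(626) + (-2)·(-3) = 6
  c_2 = (0)·(-388) + (-2)·(-1783) + (6)·(-803) + (1)·(815) + (2)·(-345) + (2)·(626) + (-1)·(-3) = 128
  c_3 = (8)·(-388) + (9)·(-1783) + (-15)·(-803) + (16)·(815) + (15)·(-345) + (-1)·(626) + (-8)·(-3) = 157
  c_4 = (0)·(-388) + (-4)·(-1783) + (12)·(-803) + (2)·(815) + (4)·(-345) + (4)·(626) + (-1)·(-3) = 253
  c_5 = (-2)·(-388) + (-2)·(-1783) + (3)·(-803) + (-4)·(815) + (-4)·(-345) + (0)·(626) + (2)·(-3) = 47
  c_6 = (0)·(-388) + (-1)·(-1783) + (1)·(-803) + (-1)·(815) + (0)·(-345) + (0)·(626) + (0)·(-3) = 165
  c_7 = (1)·(-388) + (-2)·(-1783) + (2)·(-803) + (-1)·(815) + (2)·(-345) + (0)·(626) + (-1)·(-3) = 70
Expand coordinatewise in base 17:
  c_1 = 6 = 6·17^0
  c_2 = 128 = 9·17^0 + 7·17^1
  c_3 = 157 = 4·17^0 + 9·17^1
  c_4 = 253 = 15·17^0 + 14·17^1
  c_5 = 47 = 13·17^0 + 2·17^1
  c_6 = 165 = 12·17^0 + 9·17^1
  c_7 = 70 = 2·17^0 + 4·17^1
p-restricted factor λ_0 = (6, 9, 4, 15, 13, 12, 2)
p-restricted factor λ_1 = (0, 7, 9, 14, 2, 9, 4)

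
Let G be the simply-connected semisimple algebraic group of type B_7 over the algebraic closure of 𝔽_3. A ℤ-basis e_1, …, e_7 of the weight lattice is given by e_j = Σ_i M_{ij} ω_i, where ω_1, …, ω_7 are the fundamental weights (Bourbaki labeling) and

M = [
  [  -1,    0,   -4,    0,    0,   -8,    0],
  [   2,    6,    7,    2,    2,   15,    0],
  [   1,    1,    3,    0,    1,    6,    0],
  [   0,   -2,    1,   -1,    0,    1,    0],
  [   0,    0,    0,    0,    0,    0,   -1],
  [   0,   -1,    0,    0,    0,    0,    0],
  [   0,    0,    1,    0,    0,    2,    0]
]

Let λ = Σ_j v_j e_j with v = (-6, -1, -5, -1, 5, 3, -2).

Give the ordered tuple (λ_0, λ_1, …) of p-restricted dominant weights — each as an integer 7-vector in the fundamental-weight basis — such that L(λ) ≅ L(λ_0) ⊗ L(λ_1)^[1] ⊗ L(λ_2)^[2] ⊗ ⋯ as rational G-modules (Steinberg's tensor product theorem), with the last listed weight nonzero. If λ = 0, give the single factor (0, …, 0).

((2, 0, 1, 1, 2, 1, 1),)

Change of basis e → ω: c = M·v where v = (-6, -1, -5, -1, 5, 3, -2):
  c_1 = -1*-6 + 0*-1 + -4*-5 + 0*-1 + 0*5 + -8*3 + 0*-2 = 2
  c_2 = 2*-6 + 6*-1 + 7*-5 + 2*-1 + 2*5 + 15*3 + 0*-2 = 0
  c_3 = 1*-6 + 1*-1 + 3*-5 + 0*-1 + 1*5 + 6*3 + 0*-2 = 1
  c_4 = 0*-6 + -2*-1 + 1*-5 + -1*-1 + 0*5 + 1*3 + 0*-2 = 1
  c_5 = 0*-6 + 0*-1 + 0*-5 + 0*-1 + 0*5 + 0*3 + -1*-2 = 2
  c_6 = 0*-6 + -1*-1 + 0*-5 + 0*-1 + 0*5 + 0*3 + 0*-2 = 1
  c_7 = 0*-6 + 0*-1 + 1*-5 + 0*-1 + 0*5 + 2*3 + 0*-2 = 1
Expand coordinatewise in base 3:
  c_1 = 2 = 2·3^0
  c_2 = 0
  c_3 = 1 = 1·3^0
  c_4 = 1 = 1·3^0
  c_5 = 2 = 2·3^0
  c_6 = 1 = 1·3^0
  c_7 = 1 = 1·3^0
p-restricted factor λ_0 = (2, 0, 1, 1, 2, 1, 1)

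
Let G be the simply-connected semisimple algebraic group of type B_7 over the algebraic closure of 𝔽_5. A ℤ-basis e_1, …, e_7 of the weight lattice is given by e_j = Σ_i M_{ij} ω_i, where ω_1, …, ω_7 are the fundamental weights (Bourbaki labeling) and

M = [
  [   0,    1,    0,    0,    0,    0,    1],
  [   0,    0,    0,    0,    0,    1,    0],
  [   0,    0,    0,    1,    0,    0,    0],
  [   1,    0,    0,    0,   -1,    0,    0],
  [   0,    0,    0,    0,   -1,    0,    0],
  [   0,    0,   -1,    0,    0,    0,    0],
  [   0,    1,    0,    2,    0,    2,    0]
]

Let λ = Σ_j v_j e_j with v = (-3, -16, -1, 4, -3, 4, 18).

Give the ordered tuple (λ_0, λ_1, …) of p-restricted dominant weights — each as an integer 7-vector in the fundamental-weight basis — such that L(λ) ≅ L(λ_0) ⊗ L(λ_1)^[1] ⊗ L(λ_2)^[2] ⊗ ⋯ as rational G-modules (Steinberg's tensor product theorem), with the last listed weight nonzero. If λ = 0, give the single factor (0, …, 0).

Change of basis e → ω: c = M·v where v = (-3, -16, -1, 4, -3, 4, 18):
  c_1 = (0)·(-3) + (1)·(-16) + (0)·(-1) + 0·4 + (0)·(-3) + 0·4 + 1·18 = 2
  c_2 = (0)·(-3) + (0)·(-16) + (0)·(-1) + 0·4 + (0)·(-3) + 1·4 + 0·18 = 4
  c_3 = (0)·(-3) + (0)·(-16) + (0)·(-1) + 1·4 + (0)·(-3) + 0·4 + 0·18 = 4
  c_4 = (1)·(-3) + (0)·(-16) + (0)·(-1) + 0·4 + (-1)·(-3) + 0·4 + 0·18 = 0
  c_5 = (0)·(-3) + (0)·(-16) + (0)·(-1) + 0·4 + (-1)·(-3) + 0·4 + 0·18 = 3
  c_6 = (0)·(-3) + (0)·(-16) + (-1)·(-1) + 0·4 + (0)·(-3) + 0·4 + 0·18 = 1
  c_7 = (0)·(-3) + (1)·(-16) + (0)·(-1) + 2·4 + (0)·(-3) + 2·4 + 0·18 = 0
Base-5 expansion of each c_i:
  c_1 = 2 = 2·5^0
  c_2 = 4 = 4·5^0
  c_3 = 4 = 4·5^0
  c_4 = 0
  c_5 = 3 = 3·5^0
  c_6 = 1 = 1·5^0
  c_7 = 0
Factor λ_0 = (2, 4, 4, 0, 3, 1, 0)

((2, 4, 4, 0, 3, 1, 0),)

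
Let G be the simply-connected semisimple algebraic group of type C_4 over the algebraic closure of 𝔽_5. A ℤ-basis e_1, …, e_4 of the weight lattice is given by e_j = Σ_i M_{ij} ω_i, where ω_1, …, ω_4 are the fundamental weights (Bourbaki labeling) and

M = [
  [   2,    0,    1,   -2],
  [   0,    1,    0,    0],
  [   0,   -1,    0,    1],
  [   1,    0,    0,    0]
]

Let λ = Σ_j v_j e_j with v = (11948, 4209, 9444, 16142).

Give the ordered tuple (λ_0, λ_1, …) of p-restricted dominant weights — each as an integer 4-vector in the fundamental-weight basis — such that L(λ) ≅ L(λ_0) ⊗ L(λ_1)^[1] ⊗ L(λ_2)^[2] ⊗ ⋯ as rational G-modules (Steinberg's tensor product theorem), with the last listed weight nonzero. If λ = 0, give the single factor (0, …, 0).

Compute c_i = Σ_j M_{ij} v_j with v = (11948, 4209, 9444, 16142):
  c_1 = 2*11948 + 0*4209 + 1*9444 + -2*16142 = 1056
  c_2 = 0*11948 + 1*4209 + 0*9444 + 0*16142 = 4209
  c_3 = 0*11948 + -1*4209 + 0*9444 + 1*16142 = 11933
  c_4 = 1*11948 + 0*4209 + 0*9444 + 0*16142 = 11948
p = 5; digits c_i = Σ_j d_{ij}·5^j, 0 ≤ d_{ij} < 5:
  c_1 = 1056 = 1·5^0 + 1·5^1 + 2·5^2 + 3·5^3 + 1·5^4
  c_2 = 4209 = 4·5^0 + 1·5^1 + 3·5^2 + 3·5^3 + 1·5^4 + 1·5^5
  c_3 = 11933 = 3·5^0 + 1·5^1 + 2·5^2 + 0·5^3 + 4·5^4 + 3·5^5
  c_4 = 11948 = 3·5^0 + 4·5^1 + 2·5^2 + 0·5^3 + 4·5^4 + 3·5^5
p-restricted factor λ_0 = (1, 4, 3, 3)
p-restricted factor λ_1 = (1, 1, 1, 4)
p-restricted factor λ_2 = (2, 3, 2, 2)
p-restricted factor λ_3 = (3, 3, 0, 0)
p-restricted factor λ_4 = (1, 1, 4, 4)
p-restricted factor λ_5 = (0, 1, 3, 3)

((1, 4, 3, 3), (1, 1, 1, 4), (2, 3, 2, 2), (3, 3, 0, 0), (1, 1, 4, 4), (0, 1, 3, 3))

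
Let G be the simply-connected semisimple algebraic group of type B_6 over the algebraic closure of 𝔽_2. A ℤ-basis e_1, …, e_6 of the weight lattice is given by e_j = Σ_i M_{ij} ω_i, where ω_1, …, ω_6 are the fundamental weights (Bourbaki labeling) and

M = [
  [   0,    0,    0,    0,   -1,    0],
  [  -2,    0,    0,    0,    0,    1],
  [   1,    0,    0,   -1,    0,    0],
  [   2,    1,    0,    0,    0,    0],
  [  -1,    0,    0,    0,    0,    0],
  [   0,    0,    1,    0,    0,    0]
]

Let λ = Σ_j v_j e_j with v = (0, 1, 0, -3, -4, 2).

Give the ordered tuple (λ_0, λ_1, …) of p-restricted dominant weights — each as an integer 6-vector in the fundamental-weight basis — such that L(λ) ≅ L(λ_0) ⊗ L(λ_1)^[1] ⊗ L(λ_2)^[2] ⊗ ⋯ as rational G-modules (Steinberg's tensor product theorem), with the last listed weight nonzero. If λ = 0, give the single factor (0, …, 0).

Converting to the ω-basis (c_i = row i of M dotted with v = (0, 1, 0, -3, -4, 2)):
  c_1 = 0*0 + 0*1 + 0*0 + 0*-3 + -1*-4 + 0*2 = 4
  c_2 = -2*0 + 0*1 + 0*0 + 0*-3 + 0*-4 + 1*2 = 2
  c_3 = 1*0 + 0*1 + 0*0 + -1*-3 + 0*-4 + 0*2 = 3
  c_4 = 2*0 + 1*1 + 0*0 + 0*-3 + 0*-4 + 0*2 = 1
  c_5 = -1*0 + 0*1 + 0*0 + 0*-3 + 0*-4 + 0*2 = 0
  c_6 = 0*0 + 0*1 + 1*0 + 0*-3 + 0*-4 + 0*2 = 0
p = 2; digits c_i = Σ_j d_{ij}·2^j, 0 ≤ d_{ij} < 2:
  c_1 = 4 = 0·2^0 + 0·2^1 + 1·2^2
  c_2 = 2 = 0·2^0 + 1·2^1
  c_3 = 3 = 1·2^0 + 1·2^1
  c_4 = 1 = 1·2^0
  c_5 = 0
  c_6 = 0
p-restricted factor λ_0 = (0, 0, 1, 1, 0, 0)
p-restricted factor λ_1 = (0, 1, 1, 0, 0, 0)
p-restricted factor λ_2 = (1, 0, 0, 0, 0, 0)

((0, 0, 1, 1, 0, 0), (0, 1, 1, 0, 0, 0), (1, 0, 0, 0, 0, 0))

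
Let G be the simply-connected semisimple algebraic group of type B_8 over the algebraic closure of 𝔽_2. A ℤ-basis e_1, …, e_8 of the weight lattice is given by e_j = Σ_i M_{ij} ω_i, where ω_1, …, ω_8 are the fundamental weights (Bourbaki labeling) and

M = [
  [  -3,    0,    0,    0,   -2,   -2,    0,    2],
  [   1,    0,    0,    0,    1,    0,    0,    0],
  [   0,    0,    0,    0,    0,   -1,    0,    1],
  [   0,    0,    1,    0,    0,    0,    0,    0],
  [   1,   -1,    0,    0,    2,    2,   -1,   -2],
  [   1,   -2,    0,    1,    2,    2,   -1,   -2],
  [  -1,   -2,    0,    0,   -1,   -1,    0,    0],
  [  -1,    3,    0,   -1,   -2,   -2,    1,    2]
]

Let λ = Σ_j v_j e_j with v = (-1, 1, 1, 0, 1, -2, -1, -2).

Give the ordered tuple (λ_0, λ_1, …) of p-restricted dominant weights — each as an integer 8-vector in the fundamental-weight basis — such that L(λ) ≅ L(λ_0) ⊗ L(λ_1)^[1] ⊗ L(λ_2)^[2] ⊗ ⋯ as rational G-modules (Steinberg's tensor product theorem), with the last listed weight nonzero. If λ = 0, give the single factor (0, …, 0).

Compute c_i = Σ_j M_{ij} v_j with v = (-1, 1, 1, 0, 1, -2, -1, -2):
  c_1 = (-3)·(-1) + (0)·(1) + (0)·(1) + (0)·(0) + (-2)·(1) + (-2)·(-2) + (0)·(-1) + (2)·(-2) = 1
  c_2 = (1)·(-1) + (0)·(1) + (0)·(1) + (0)·(0) + (1)·(1) + (0)·(-2) + (0)·(-1) + (0)·(-2) = 0
  c_3 = (0)·(-1) + (0)·(1) + (0)·(1) + (0)·(0) + (0)·(1) + (-1)·(-2) + (0)·(-1) + (1)·(-2) = 0
  c_4 = (0)·(-1) + (0)·(1) + (1)·(1) + (0)·(0) + (0)·(1) + (0)·(-2) + (0)·(-1) + (0)·(-2) = 1
  c_5 = (1)·(-1) + (-1)·(1) + (0)·(1) + (0)·(0) + (2)·(1) + (2)·(-2) + (-1)·(-1) + (-2)·(-2) = 1
  c_6 = (1)·(-1) + (-2)·(1) + (0)·(1) + (1)·(0) + (2)·(1) + (2)·(-2) + (-1)·(-1) + (-2)·(-2) = 0
  c_7 = (-1)·(-1) + (-2)·(1) + (0)·(1) + (0)·(0) + (-1)·(1) + (-1)·(-2) + (0)·(-1) + (0)·(-2) = 0
  c_8 = (-1)·(-1) + (3)·(1) + (0)·(1) + (-1)·(0) + (-2)·(1) + (-2)·(-2) + (1)·(-1) + (2)·(-2) = 1
Writing each c_i in base p = 2:
  c_1 = 1 = 1·2^0
  c_2 = 0
  c_3 = 0
  c_4 = 1 = 1·2^0
  c_5 = 1 = 1·2^0
  c_6 = 0
  c_7 = 0
  c_8 = 1 = 1·2^0
p-restricted factor λ_0 = (1, 0, 0, 1, 1, 0, 0, 1)

((1, 0, 0, 1, 1, 0, 0, 1),)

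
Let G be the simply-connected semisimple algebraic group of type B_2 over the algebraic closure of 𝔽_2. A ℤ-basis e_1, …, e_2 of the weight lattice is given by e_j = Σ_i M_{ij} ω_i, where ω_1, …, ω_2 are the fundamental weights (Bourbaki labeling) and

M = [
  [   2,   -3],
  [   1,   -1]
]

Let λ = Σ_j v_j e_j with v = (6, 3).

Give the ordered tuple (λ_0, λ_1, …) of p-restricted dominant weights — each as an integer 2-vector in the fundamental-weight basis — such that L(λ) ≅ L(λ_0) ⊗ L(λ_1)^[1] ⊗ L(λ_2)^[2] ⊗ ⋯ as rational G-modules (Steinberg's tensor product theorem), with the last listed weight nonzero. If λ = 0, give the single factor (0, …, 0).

((1, 1), (1, 1))

Converting to the ω-basis (c_i = row i of M dotted with v = (6, 3)):
  c_1 = (2)·(6) + (-3)·(3) = 3
  c_2 = (1)·(6) + (-1)·(3) = 3
Base-2 expansion of each c_i:
  c_1 = 3 = 1·2^0 + 1·2^1
  c_2 = 3 = 1·2^0 + 1·2^1
λ_0 = (1, 1)
λ_1 = (1, 1)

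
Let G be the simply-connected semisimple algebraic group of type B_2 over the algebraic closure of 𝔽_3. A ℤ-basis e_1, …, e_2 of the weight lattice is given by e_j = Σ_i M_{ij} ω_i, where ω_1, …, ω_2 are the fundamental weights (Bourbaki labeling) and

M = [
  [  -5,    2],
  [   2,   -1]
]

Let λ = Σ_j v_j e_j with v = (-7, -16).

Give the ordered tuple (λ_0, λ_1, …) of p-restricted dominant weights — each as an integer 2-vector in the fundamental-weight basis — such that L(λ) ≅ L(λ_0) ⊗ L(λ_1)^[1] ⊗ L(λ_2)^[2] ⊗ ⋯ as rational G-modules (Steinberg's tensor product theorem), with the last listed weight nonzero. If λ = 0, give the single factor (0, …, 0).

Change of basis e → ω: c = M·v where v = (-7, -16):
  c_1 = (-5)·(-7) + (2)·(-16) = 3
  c_2 = (2)·(-7) + (-1)·(-16) = 2
Writing each c_i in base p = 3:
  c_1 = 3 = 0·3^0 + 1·3^1
  c_2 = 2 = 2·3^0
λ_0 = (0, 2)
λ_1 = (1, 0)

((0, 2), (1, 0))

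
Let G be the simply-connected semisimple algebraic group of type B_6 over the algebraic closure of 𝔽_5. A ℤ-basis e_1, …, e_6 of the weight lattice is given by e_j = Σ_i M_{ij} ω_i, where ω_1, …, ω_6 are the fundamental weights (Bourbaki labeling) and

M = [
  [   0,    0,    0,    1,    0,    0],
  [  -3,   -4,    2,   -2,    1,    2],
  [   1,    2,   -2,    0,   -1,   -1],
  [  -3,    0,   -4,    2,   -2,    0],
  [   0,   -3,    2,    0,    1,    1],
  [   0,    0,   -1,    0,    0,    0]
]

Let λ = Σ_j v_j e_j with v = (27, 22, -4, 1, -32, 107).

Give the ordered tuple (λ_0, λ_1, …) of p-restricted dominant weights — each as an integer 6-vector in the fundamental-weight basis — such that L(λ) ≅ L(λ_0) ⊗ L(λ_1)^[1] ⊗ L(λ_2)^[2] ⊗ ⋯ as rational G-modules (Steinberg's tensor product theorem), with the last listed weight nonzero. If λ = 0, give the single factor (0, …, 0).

((1, 3, 4, 1, 1, 4),)

Converting to the ω-basis (c_i = row i of M dotted with v = (27, 22, -4, 1, -32, 107)):
  c_1 = 0·27 + 0·22 + (0)·(-4) + 1·1 + (0)·(-32) + 0·107 = 1
  c_2 = (-3)·(27) + (-4)·(22) + (2)·(-4) + (-2)·(1) + (1)·(-32) + 2·107 = 3
  c_3 = 1·27 + 2·22 + (-2)·(-4) + 0·1 + (-1)·(-32) + (-1)·(107) = 4
  c_4 = (-3)·(27) + 0·22 + (-4)·(-4) + 2·1 + (-2)·(-32) + 0·107 = 1
  c_5 = 0·27 + (-3)·(22) + (2)·(-4) + 0·1 + (1)·(-32) + 1·107 = 1
  c_6 = 0·27 + 0·22 + (-1)·(-4) + 0·1 + (0)·(-32) + 0·107 = 4
p = 5; digits c_i = Σ_j d_{ij}·5^j, 0 ≤ d_{ij} < 5:
  c_1 = 1 = 1·5^0
  c_2 = 3 = 3·5^0
  c_3 = 4 = 4·5^0
  c_4 = 1 = 1·5^0
  c_5 = 1 = 1·5^0
  c_6 = 4 = 4·5^0
Factor λ_0 = (1, 3, 4, 1, 1, 4)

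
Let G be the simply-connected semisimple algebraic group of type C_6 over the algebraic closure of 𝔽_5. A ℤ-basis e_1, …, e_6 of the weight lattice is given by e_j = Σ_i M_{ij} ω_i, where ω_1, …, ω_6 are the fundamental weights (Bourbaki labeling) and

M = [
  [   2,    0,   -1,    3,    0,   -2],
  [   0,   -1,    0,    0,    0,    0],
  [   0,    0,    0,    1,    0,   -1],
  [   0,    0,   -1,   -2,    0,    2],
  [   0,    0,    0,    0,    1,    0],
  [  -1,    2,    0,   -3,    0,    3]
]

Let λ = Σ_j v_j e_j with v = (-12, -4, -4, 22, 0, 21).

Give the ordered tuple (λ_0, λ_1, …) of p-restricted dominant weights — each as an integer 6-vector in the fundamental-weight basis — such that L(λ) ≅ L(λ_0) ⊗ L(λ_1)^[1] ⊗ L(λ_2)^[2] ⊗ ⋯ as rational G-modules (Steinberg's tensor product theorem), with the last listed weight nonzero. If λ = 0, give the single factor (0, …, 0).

Converting to the ω-basis (c_i = row i of M dotted with v = (-12, -4, -4, 22, 0, 21)):
  c_1 = 2*-12 + 0*-4 + -1*-4 + 3*22 + 0*0 + -2*21 = 4
  c_2 = 0*-12 + -1*-4 + 0*-4 + 0*22 + 0*0 + 0*21 = 4
  c_3 = 0*-12 + 0*-4 + 0*-4 + 1*22 + 0*0 + -1*21 = 1
  c_4 = 0*-12 + 0*-4 + -1*-4 + -2*22 + 0*0 + 2*21 = 2
  c_5 = 0*-12 + 0*-4 + 0*-4 + 0*22 + 1*0 + 0*21 = 0
  c_6 = -1*-12 + 2*-4 + 0*-4 + -3*22 + 0*0 + 3*21 = 1
p = 5; digits c_i = Σ_j d_{ij}·5^j, 0 ≤ d_{ij} < 5:
  c_1 = 4 = 4·5^0
  c_2 = 4 = 4·5^0
  c_3 = 1 = 1·5^0
  c_4 = 2 = 2·5^0
  c_5 = 0
  c_6 = 1 = 1·5^0
p-restricted factor λ_0 = (4, 4, 1, 2, 0, 1)

((4, 4, 1, 2, 0, 1),)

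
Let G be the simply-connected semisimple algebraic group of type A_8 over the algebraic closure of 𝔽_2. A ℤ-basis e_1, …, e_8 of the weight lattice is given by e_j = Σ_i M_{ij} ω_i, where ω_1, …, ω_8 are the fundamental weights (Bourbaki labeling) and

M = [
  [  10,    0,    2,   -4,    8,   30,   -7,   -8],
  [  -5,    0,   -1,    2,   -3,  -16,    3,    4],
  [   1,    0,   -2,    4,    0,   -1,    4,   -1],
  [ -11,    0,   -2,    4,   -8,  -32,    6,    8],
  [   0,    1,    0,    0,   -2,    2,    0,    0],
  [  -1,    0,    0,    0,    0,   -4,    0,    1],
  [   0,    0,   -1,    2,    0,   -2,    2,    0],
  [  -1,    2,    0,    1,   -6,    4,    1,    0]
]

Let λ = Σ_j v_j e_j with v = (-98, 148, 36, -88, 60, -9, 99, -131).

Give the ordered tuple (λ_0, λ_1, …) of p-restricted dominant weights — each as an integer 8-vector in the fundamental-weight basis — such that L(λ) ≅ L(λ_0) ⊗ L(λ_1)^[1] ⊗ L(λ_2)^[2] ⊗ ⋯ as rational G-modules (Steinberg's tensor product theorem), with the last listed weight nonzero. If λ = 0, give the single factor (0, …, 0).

((1, 1, 0, 0, 0, 1, 0, 1), (0, 1, 1, 0, 1, 1, 0, 0), (0, 1, 1, 0, 0, 0, 1, 0), (1, 1, 1, 1, 1, 0, 0, 1))

Compute c_i = Σ_j M_{ij} v_j with v = (-98, 148, 36, -88, 60, -9, 99, -131):
  c_1 = (10)·(-98) + 0·148 + 2·36 + (-4)·(-88) + 8·60 + (30)·(-9) + (-7)·(99) + (-8)·(-131) = 9
  c_2 = (-5)·(-98) + 0·148 + (-1)·(36) + (2)·(-88) + (-3)·(60) + (-16)·(-9) + 3·99 + (4)·(-131) = 15
  c_3 = (1)·(-98) + 0·148 + (-2)·(36) + (4)·(-88) + 0·60 + (-1)·(-9) + 4·99 + (-1)·(-131) = 14
  c_4 = (-11)·(-98) + 0·148 + (-2)·(36) + (4)·(-88) + (-8)·(60) + (-32)·(-9) + 6·99 + (8)·(-131) = 8
  c_5 = (0)·(-98) + 1·148 + 0·36 + (0)·(-88) + (-2)·(60) + (2)·(-9) + 0·99 + (0)·(-131) = 10
  c_6 = (-1)·(-98) + 0·148 + 0·36 + (0)·(-88) + 0·60 + (-4)·(-9) + 0·99 + (1)·(-131) = 3
  c_7 = (0)·(-98) + 0·148 + (-1)·(36) + (2)·(-88) + 0·60 + (-2)·(-9) + 2·99 + (0)·(-131) = 4
  c_8 = (-1)·(-98) + 2·148 + 0·36 + (1)·(-88) + (-6)·(60) + (4)·(-9) + 1·99 + (0)·(-131) = 9
Writing each c_i in base p = 2:
  c_1 = 9 = 1·2^0 + 0·2^1 + 0·2^2 + 1·2^3
  c_2 = 15 = 1·2^0 + 1·2^1 + 1·2^2 + 1·2^3
  c_3 = 14 = 0·2^0 + 1·2^1 + 1·2^2 + 1·2^3
  c_4 = 8 = 0·2^0 + 0·2^1 + 0·2^2 + 1·2^3
  c_5 = 10 = 0·2^0 + 1·2^1 + 0·2^2 + 1·2^3
  c_6 = 3 = 1·2^0 + 1·2^1
  c_7 = 4 = 0·2^0 + 0·2^1 + 1·2^2
  c_8 = 9 = 1·2^0 + 0·2^1 + 0·2^2 + 1·2^3
p-restricted factor λ_0 = (1, 1, 0, 0, 0, 1, 0, 1)
p-restricted factor λ_1 = (0, 1, 1, 0, 1, 1, 0, 0)
p-restricted factor λ_2 = (0, 1, 1, 0, 0, 0, 1, 0)
p-restricted factor λ_3 = (1, 1, 1, 1, 1, 0, 0, 1)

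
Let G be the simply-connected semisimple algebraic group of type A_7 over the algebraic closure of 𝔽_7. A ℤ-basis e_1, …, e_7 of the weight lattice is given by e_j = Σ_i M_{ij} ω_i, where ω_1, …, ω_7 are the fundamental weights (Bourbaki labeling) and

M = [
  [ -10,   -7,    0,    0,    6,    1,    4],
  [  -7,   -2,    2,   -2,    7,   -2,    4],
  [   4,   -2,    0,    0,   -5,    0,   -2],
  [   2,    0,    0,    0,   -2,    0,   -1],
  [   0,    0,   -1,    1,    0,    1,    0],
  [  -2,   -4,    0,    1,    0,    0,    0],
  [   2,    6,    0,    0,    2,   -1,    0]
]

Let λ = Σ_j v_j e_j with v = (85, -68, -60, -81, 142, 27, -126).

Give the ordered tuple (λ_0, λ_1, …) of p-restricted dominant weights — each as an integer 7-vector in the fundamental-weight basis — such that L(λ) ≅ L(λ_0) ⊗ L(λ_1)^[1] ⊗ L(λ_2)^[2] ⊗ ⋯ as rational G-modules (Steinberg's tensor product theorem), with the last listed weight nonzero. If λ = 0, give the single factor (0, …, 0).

((1, 5, 4, 5, 6, 0, 5), (0, 2, 2, 1, 0, 3, 2))

In the fundamental-weight basis, λ has coordinates c = M·v (v = (85, -68, -60, -81, 142, 27, -126)):
  c_1 = (-10)·(85) + (-7)·(-68) + (0)·(-60) + (0)·(-81) + (6)·(142) + (1)·(27) + (4)·(-126) = 1
  c_2 = (-7)·(85) + (-2)·(-68) + (2)·(-60) + (-2)·(-81) + (7)·(142) + (-2)·(27) + (4)·(-126) = 19
  c_3 = (4)·(85) + (-2)·(-68) + (0)·(-60) + (0)·(-81) + (-5)·(142) + (0)·(27) + (-2)·(-126) = 18
  c_4 = (2)·(85) + (0)·(-68) + (0)·(-60) + (0)·(-81) + (-2)·(142) + (0)·(27) + (-1)·(-126) = 12
  c_5 = (0)·(85) + (0)·(-68) + (-1)·(-60) + (1)·(-81) + (0)·(142) + (1)·(27) + (0)·(-126) = 6
  c_6 = (-2)·(85) + (-4)·(-68) + (0)·(-60) + (1)·(-81) + (0)·(142) + (0)·(27) + (0)·(-126) = 21
  c_7 = (2)·(85) + (6)·(-68) + (0)·(-60) + (0)·(-81) + (2)·(142) + (-1)·(27) + (0)·(-126) = 19
Writing each c_i in base p = 7:
  c_1 = 1 = 1·7^0
  c_2 = 19 = 5·7^0 + 2·7^1
  c_3 = 18 = 4·7^0 + 2·7^1
  c_4 = 12 = 5·7^0 + 1·7^1
  c_5 = 6 = 6·7^0
  c_6 = 21 = 0·7^0 + 3·7^1
  c_7 = 19 = 5·7^0 + 2·7^1
p-restricted factor λ_0 = (1, 5, 4, 5, 6, 0, 5)
p-restricted factor λ_1 = (0, 2, 2, 1, 0, 3, 2)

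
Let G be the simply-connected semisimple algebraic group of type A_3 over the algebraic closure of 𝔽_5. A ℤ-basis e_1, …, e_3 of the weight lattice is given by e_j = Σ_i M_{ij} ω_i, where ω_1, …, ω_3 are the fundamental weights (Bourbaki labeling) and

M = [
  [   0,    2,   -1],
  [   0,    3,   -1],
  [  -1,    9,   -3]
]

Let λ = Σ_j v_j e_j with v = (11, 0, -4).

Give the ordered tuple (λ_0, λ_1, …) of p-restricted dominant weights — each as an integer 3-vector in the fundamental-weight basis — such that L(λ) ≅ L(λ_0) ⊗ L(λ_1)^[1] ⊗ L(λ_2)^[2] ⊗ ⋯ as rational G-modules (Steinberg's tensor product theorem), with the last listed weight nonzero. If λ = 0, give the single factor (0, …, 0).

ω-coordinates c = M·v, v = (11, 0, -4):
  c_1 = (0)·(11) + (2)·(0) + (-1)·(-4) = 4
  c_2 = (0)·(11) + (3)·(0) + (-1)·(-4) = 4
  c_3 = (-1)·(11) + (9)·(0) + (-3)·(-4) = 1
Base-5 expansion of each c_i:
  c_1 = 4 = 4·5^0
  c_2 = 4 = 4·5^0
  c_3 = 1 = 1·5^0
λ_0 = (4, 4, 1)

((4, 4, 1),)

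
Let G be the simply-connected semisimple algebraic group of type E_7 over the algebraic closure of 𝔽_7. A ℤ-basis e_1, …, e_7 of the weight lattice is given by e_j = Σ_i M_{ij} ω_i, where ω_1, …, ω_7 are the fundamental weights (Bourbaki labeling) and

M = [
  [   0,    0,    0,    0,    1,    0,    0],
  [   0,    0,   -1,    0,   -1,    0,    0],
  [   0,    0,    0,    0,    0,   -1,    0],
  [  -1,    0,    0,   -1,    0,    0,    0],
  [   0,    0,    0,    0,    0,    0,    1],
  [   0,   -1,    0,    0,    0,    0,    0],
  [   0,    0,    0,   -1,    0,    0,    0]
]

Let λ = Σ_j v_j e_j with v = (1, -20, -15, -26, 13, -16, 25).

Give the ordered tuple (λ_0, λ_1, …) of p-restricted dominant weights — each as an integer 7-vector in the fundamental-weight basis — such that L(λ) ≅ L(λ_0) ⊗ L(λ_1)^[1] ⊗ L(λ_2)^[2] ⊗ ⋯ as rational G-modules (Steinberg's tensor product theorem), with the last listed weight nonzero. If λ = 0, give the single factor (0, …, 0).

In the fundamental-weight basis, λ has coordinates c = M·v (v = (1, -20, -15, -26, 13, -16, 25)):
  c_1 = 0*1 + 0*-20 + 0*-15 + 0*-26 + 1*13 + 0*-16 + 0*25 = 13
  c_2 = 0*1 + 0*-20 + -1*-15 + 0*-26 + -1*13 + 0*-16 + 0*25 = 2
  c_3 = 0*1 + 0*-20 + 0*-15 + 0*-26 + 0*13 + -1*-16 + 0*25 = 16
  c_4 = -1*1 + 0*-20 + 0*-15 + -1*-26 + 0*13 + 0*-16 + 0*25 = 25
  c_5 = 0*1 + 0*-20 + 0*-15 + 0*-26 + 0*13 + 0*-16 + 1*25 = 25
  c_6 = 0*1 + -1*-20 + 0*-15 + 0*-26 + 0*13 + 0*-16 + 0*25 = 20
  c_7 = 0*1 + 0*-20 + 0*-15 + -1*-26 + 0*13 + 0*-16 + 0*25 = 26
Expand coordinatewise in base 7:
  c_1 = 13 = 6·7^0 + 1·7^1
  c_2 = 2 = 2·7^0
  c_3 = 16 = 2·7^0 + 2·7^1
  c_4 = 25 = 4·7^0 + 3·7^1
  c_5 = 25 = 4·7^0 + 3·7^1
  c_6 = 20 = 6·7^0 + 2·7^1
  c_7 = 26 = 5·7^0 + 3·7^1
λ_0 = (6, 2, 2, 4, 4, 6, 5)
λ_1 = (1, 0, 2, 3, 3, 2, 3)

((6, 2, 2, 4, 4, 6, 5), (1, 0, 2, 3, 3, 2, 3))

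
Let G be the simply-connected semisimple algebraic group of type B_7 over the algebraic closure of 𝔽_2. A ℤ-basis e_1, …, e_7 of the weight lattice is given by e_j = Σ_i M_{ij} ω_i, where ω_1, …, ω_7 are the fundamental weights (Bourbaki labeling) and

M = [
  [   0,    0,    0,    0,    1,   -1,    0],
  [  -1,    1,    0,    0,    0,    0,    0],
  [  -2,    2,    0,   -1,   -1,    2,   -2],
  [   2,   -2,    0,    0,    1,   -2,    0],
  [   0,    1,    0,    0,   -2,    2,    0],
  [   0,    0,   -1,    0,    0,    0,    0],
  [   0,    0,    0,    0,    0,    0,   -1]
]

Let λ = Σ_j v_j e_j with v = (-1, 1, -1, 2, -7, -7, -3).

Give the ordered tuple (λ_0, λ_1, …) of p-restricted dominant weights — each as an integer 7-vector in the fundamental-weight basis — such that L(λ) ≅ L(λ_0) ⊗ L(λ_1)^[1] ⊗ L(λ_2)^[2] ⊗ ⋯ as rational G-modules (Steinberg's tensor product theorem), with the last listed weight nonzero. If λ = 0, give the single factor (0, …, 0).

Converting to the ω-basis (c_i = row i of M dotted with v = (-1, 1, -1, 2, -7, -7, -3)):
  c_1 = (0)·(-1) + (0)·(1) + (0)·(-1) + (0)·(2) + (1)·(-7) + (-1)·(-7) + (0)·(-3) = 0
  c_2 = (-1)·(-1) + (1)·(1) + (0)·(-1) + (0)·(2) + (0)·(-7) + (0)·(-7) + (0)·(-3) = 2
  c_3 = (-2)·(-1) + (2)·(1) + (0)·(-1) + (-1)·(2) + (-1)·(-7) + (2)·(-7) + (-2)·(-3) = 1
  c_4 = (2)·(-1) + (-2)·(1) + (0)·(-1) + (0)·(2) + (1)·(-7) + (-2)·(-7) + (0)·(-3) = 3
  c_5 = (0)·(-1) + (1)·(1) + (0)·(-1) + (0)·(2) + (-2)·(-7) + (2)·(-7) + (0)·(-3) = 1
  c_6 = (0)·(-1) + (0)·(1) + (-1)·(-1) + (0)·(2) + (0)·(-7) + (0)·(-7) + (0)·(-3) = 1
  c_7 = (0)·(-1) + (0)·(1) + (0)·(-1) + (0)·(2) + (0)·(-7) + (0)·(-7) + (-1)·(-3) = 3
p = 2; digits c_i = Σ_j d_{ij}·2^j, 0 ≤ d_{ij} < 2:
  c_1 = 0
  c_2 = 2 = 0·2^0 + 1·2^1
  c_3 = 1 = 1·2^0
  c_4 = 3 = 1·2^0 + 1·2^1
  c_5 = 1 = 1·2^0
  c_6 = 1 = 1·2^0
  c_7 = 3 = 1·2^0 + 1·2^1
λ_0 = (0, 0, 1, 1, 1, 1, 1)
λ_1 = (0, 1, 0, 1, 0, 0, 1)

((0, 0, 1, 1, 1, 1, 1), (0, 1, 0, 1, 0, 0, 1))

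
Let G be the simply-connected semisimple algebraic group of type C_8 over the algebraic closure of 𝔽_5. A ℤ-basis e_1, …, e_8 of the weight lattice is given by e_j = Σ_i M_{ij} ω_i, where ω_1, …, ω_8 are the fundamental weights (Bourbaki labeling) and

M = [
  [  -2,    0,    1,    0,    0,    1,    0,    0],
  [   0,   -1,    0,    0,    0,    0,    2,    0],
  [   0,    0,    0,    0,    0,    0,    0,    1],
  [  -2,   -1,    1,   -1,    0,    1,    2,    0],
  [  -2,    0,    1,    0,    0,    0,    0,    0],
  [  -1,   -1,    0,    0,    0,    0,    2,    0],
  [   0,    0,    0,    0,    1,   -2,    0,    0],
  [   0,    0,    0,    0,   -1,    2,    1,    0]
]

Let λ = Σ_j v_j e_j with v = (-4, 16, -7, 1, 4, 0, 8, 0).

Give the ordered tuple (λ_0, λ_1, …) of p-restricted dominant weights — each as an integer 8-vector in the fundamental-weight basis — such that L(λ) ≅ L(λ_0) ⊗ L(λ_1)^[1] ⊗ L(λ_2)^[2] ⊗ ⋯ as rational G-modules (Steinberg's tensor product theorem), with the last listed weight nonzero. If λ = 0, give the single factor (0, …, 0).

Compute c_i = Σ_j M_{ij} v_j with v = (-4, 16, -7, 1, 4, 0, 8, 0):
  c_1 = (-2)·(-4) + 0·16 + (1)·(-7) + 0·1 + 0·4 + 1·0 + 0·8 + 0·0 = 1
  c_2 = (0)·(-4) + (-1)·(16) + (0)·(-7) + 0·1 + 0·4 + 0·0 + 2·8 + 0·0 = 0
  c_3 = (0)·(-4) + 0·16 + (0)·(-7) + 0·1 + 0·4 + 0·0 + 0·8 + 1·0 = 0
  c_4 = (-2)·(-4) + (-1)·(16) + (1)·(-7) + (-1)·(1) + 0·4 + 1·0 + 2·8 + 0·0 = 0
  c_5 = (-2)·(-4) + 0·16 + (1)·(-7) + 0·1 + 0·4 + 0·0 + 0·8 + 0·0 = 1
  c_6 = (-1)·(-4) + (-1)·(16) + (0)·(-7) + 0·1 + 0·4 + 0·0 + 2·8 + 0·0 = 4
  c_7 = (0)·(-4) + 0·16 + (0)·(-7) + 0·1 + 1·4 + (-2)·(0) + 0·8 + 0·0 = 4
  c_8 = (0)·(-4) + 0·16 + (0)·(-7) + 0·1 + (-1)·(4) + 2·0 + 1·8 + 0·0 = 4
Expand coordinatewise in base 5:
  c_1 = 1 = 1·5^0
  c_2 = 0
  c_3 = 0
  c_4 = 0
  c_5 = 1 = 1·5^0
  c_6 = 4 = 4·5^0
  c_7 = 4 = 4·5^0
  c_8 = 4 = 4·5^0
Factor λ_0 = (1, 0, 0, 0, 1, 4, 4, 4)

((1, 0, 0, 0, 1, 4, 4, 4),)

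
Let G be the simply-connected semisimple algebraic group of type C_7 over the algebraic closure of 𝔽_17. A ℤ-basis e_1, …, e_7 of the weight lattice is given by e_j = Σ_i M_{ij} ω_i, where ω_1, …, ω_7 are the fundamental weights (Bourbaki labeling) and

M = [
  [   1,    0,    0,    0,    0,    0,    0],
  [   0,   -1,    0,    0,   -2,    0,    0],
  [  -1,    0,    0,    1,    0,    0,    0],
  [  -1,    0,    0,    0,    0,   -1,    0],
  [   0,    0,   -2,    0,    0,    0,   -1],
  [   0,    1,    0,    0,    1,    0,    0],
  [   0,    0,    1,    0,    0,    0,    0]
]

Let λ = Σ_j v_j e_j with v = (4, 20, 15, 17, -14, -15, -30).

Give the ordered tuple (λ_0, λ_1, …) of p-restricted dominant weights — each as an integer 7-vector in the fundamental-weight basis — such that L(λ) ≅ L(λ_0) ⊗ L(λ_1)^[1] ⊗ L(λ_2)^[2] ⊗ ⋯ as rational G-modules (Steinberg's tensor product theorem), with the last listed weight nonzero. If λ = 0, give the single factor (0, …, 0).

ω-coordinates c = M·v, v = (4, 20, 15, 17, -14, -15, -30):
  c_1 = (1)·(4) + (0)·(20) + (0)·(15) + (0)·(17) + (0)·(-14) + (0)·(-15) + (0)·(-30) = 4
  c_2 = (0)·(4) + (-1)·(20) + (0)·(15) + (0)·(17) + (-2)·(-14) + (0)·(-15) + (0)·(-30) = 8
  c_3 = (-1)·(4) + (0)·(20) + (0)·(15) + (1)·(17) + (0)·(-14) + (0)·(-15) + (0)·(-30) = 13
  c_4 = (-1)·(4) + (0)·(20) + (0)·(15) + (0)·(17) + (0)·(-14) + (-1)·(-15) + (0)·(-30) = 11
  c_5 = (0)·(4) + (0)·(20) + (-2)·(15) + (0)·(17) + (0)·(-14) + (0)·(-15) + (-1)·(-30) = 0
  c_6 = (0)·(4) + (1)·(20) + (0)·(15) + (0)·(17) + (1)·(-14) + (0)·(-15) + (0)·(-30) = 6
  c_7 = (0)·(4) + (0)·(20) + (1)·(15) + (0)·(17) + (0)·(-14) + (0)·(-15) + (0)·(-30) = 15
Base-17 expansion of each c_i:
  c_1 = 4 = 4·17^0
  c_2 = 8 = 8·17^0
  c_3 = 13 = 13·17^0
  c_4 = 11 = 11·17^0
  c_5 = 0
  c_6 = 6 = 6·17^0
  c_7 = 15 = 15·17^0
λ_0 = (4, 8, 13, 11, 0, 6, 15)

((4, 8, 13, 11, 0, 6, 15),)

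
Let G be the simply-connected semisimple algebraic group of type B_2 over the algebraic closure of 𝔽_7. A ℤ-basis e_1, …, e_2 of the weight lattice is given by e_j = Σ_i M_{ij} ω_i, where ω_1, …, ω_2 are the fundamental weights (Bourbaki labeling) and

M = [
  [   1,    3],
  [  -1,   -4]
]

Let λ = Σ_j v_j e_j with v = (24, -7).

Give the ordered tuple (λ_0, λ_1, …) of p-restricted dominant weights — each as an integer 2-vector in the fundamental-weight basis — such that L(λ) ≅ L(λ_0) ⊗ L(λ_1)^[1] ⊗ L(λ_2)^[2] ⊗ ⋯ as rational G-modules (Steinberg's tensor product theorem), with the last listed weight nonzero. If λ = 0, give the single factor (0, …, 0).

Change of basis e → ω: c = M·v where v = (24, -7):
  c_1 = (1)·(24) + (3)·(-7) = 3
  c_2 = (-1)·(24) + (-4)·(-7) = 4
Expand coordinatewise in base 7:
  c_1 = 3 = 3·7^0
  c_2 = 4 = 4·7^0
p-restricted factor λ_0 = (3, 4)

((3, 4),)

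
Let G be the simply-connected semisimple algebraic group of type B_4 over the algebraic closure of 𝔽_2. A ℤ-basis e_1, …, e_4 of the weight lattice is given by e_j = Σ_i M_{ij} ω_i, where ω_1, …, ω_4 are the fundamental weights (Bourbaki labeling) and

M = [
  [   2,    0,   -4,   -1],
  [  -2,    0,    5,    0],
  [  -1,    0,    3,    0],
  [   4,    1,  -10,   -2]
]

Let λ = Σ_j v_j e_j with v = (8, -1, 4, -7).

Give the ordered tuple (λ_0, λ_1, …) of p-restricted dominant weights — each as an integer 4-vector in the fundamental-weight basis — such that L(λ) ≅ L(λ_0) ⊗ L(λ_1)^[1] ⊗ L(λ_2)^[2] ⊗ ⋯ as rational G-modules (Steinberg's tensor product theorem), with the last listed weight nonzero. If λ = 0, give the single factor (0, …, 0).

ω-coordinates c = M·v, v = (8, -1, 4, -7):
  c_1 = 2*8 + 0*-1 + -4*4 + -1*-7 = 7
  c_2 = -2*8 + 0*-1 + 5*4 + 0*-7 = 4
  c_3 = -1*8 + 0*-1 + 3*4 + 0*-7 = 4
  c_4 = 4*8 + 1*-1 + -10*4 + -2*-7 = 5
Writing each c_i in base p = 2:
  c_1 = 7 = 1·2^0 + 1·2^1 + 1·2^2
  c_2 = 4 = 0·2^0 + 0·2^1 + 1·2^2
  c_3 = 4 = 0·2^0 + 0·2^1 + 1·2^2
  c_4 = 5 = 1·2^0 + 0·2^1 + 1·2^2
p-restricted factor λ_0 = (1, 0, 0, 1)
p-restricted factor λ_1 = (1, 0, 0, 0)
p-restricted factor λ_2 = (1, 1, 1, 1)

((1, 0, 0, 1), (1, 0, 0, 0), (1, 1, 1, 1))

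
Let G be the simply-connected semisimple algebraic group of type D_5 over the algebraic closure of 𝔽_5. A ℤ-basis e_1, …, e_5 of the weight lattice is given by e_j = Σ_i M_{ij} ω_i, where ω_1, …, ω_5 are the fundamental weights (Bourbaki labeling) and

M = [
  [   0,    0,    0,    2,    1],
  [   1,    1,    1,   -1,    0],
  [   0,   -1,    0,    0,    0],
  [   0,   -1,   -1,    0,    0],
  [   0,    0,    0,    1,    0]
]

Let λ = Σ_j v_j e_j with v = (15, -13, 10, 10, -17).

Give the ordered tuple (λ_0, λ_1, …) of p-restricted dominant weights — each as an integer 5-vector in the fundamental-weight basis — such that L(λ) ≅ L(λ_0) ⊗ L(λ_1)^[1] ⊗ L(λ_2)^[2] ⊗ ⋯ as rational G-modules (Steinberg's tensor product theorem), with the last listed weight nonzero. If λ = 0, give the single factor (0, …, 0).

Converting to the ω-basis (c_i = row i of M dotted with v = (15, -13, 10, 10, -17)):
  c_1 = 0·15 + (0)·(-13) + 0·10 + 2·10 + (1)·(-17) = 3
  c_2 = 1·15 + (1)·(-13) + 1·10 + (-1)·(10) + (0)·(-17) = 2
  c_3 = 0·15 + (-1)·(-13) + 0·10 + 0·10 + (0)·(-17) = 13
  c_4 = 0·15 + (-1)·(-13) + (-1)·(10) + 0·10 + (0)·(-17) = 3
  c_5 = 0·15 + (0)·(-13) + 0·10 + 1·10 + (0)·(-17) = 10
p = 5; digits c_i = Σ_j d_{ij}·5^j, 0 ≤ d_{ij} < 5:
  c_1 = 3 = 3·5^0
  c_2 = 2 = 2·5^0
  c_3 = 13 = 3·5^0 + 2·5^1
  c_4 = 3 = 3·5^0
  c_5 = 10 = 0·5^0 + 2·5^1
p-restricted factor λ_0 = (3, 2, 3, 3, 0)
p-restricted factor λ_1 = (0, 0, 2, 0, 2)

((3, 2, 3, 3, 0), (0, 0, 2, 0, 2))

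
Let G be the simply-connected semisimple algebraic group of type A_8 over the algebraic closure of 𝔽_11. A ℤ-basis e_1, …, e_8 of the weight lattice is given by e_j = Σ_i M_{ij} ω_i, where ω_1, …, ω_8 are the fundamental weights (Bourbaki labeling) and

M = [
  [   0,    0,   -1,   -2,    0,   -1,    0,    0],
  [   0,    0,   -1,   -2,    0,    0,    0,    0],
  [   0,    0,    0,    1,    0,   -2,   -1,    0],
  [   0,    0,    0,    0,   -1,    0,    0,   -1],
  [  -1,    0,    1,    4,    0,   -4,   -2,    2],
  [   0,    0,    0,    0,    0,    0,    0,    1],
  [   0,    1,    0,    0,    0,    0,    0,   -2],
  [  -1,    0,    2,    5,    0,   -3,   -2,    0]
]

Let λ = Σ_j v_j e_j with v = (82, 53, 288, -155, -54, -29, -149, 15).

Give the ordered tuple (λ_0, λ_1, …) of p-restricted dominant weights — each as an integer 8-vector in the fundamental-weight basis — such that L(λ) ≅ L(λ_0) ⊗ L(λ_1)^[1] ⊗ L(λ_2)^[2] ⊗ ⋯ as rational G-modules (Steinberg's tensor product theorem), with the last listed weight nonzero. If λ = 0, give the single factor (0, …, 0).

((7, 0, 8, 6, 8, 4, 1, 5), (4, 2, 4, 3, 2, 1, 2, 9))

ω-coordinates c = M·v, v = (82, 53, 288, -155, -54, -29, -149, 15):
  c_1 = (0)·(82) + (0)·(53) + (-1)·(288) + (-2)·(-155) + (0)·(-54) + (-1)·(-29) + (0)·(-149) + (0)·(15) = 51
  c_2 = (0)·(82) + (0)·(53) + (-1)·(288) + (-2)·(-155) + (0)·(-54) + (0)·(-29) + (0)·(-149) + (0)·(15) = 22
  c_3 = (0)·(82) + (0)·(53) + (0)·(288) + (1)·(-155) + (0)·(-54) + (-2)·(-29) + (-1)·(-149) + (0)·(15) = 52
  c_4 = (0)·(82) + (0)·(53) + (0)·(288) + (0)·(-155) + (-1)·(-54) + (0)·(-29) + (0)·(-149) + (-1)·(15) = 39
  c_5 = (-1)·(82) + (0)·(53) + (1)·(288) + (4)·(-155) + (0)·(-54) + (-4)·(-29) + (-2)·(-149) + (2)·(15) = 30
  c_6 = (0)·(82) + (0)·(53) + (0)·(288) + (0)·(-155) + (0)·(-54) + (0)·(-29) + (0)·(-149) + (1)·(15) = 15
  c_7 = (0)·(82) + (1)·(53) + (0)·(288) + (0)·(-155) + (0)·(-54) + (0)·(-29) + (0)·(-149) + (-2)·(15) = 23
  c_8 = (-1)·(82) + (0)·(53) + (2)·(288) + (5)·(-155) + (0)·(-54) + (-3)·(-29) + (-2)·(-149) + (0)·(15) = 104
Writing each c_i in base p = 11:
  c_1 = 51 = 7·11^0 + 4·11^1
  c_2 = 22 = 0·11^0 + 2·11^1
  c_3 = 52 = 8·11^0 + 4·11^1
  c_4 = 39 = 6·11^0 + 3·11^1
  c_5 = 30 = 8·11^0 + 2·11^1
  c_6 = 15 = 4·11^0 + 1·11^1
  c_7 = 23 = 1·11^0 + 2·11^1
  c_8 = 104 = 5·11^0 + 9·11^1
p-restricted factor λ_0 = (7, 0, 8, 6, 8, 4, 1, 5)
p-restricted factor λ_1 = (4, 2, 4, 3, 2, 1, 2, 9)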